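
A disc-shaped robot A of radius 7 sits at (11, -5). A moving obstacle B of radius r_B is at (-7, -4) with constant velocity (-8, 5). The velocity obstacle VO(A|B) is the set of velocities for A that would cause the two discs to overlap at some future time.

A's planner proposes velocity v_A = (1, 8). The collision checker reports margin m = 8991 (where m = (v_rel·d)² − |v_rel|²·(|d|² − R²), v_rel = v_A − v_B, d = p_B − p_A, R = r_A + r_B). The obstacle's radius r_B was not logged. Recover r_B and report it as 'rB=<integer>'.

m = 8991
d = (-18, 1);  v_rel = (9, 3),  |v_rel|² = 90
v_rel×d = (9)·(1) − (3)·(-18) = 63
since m = R²·90 − 63²:  R² = (3969 + 8991) / 90 = 144
R = √144 = 12  ⇒  r_B = 12 − 7 = 5

rB=5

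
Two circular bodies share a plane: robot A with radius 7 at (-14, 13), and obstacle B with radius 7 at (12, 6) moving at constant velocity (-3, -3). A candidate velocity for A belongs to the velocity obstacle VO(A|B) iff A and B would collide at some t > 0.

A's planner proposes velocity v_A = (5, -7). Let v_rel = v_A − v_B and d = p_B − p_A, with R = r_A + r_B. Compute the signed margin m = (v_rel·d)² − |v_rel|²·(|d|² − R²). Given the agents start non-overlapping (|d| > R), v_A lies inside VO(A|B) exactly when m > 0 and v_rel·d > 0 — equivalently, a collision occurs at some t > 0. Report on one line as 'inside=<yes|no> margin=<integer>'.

d = (26, -7),  |d|² = 725;  R = 7+7 = 14,  c = 725−14² = 529
v_rel = (8, -4),  |v_rel|² = 80;  v_rel·d = (8)·(26) + (-4)·(-7) = 236
80·t² − 472·t + 529 = 0  ⇒  m = 236² − 80·529 = 13376
m = 13376 > 0,  v_rel·d = 236 > 0  ⇒  inside

inside=yes margin=13376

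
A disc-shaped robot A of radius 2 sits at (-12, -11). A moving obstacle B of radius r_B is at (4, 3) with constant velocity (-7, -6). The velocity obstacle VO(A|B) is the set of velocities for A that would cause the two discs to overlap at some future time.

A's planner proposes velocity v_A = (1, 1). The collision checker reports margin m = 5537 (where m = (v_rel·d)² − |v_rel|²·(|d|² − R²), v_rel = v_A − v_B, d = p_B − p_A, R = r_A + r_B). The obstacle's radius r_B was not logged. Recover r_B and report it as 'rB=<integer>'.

m = 5537
d = (16, 14);  v_rel = (8, 7),  |v_rel|² = 113
v_rel×d = (8)·(14) − (7)·(16) = 0
since m = R²·113 − 0²:  R² = (0 + 5537) / 113 = 49
R = √49 = 7  ⇒  r_B = 7 − 2 = 5

rB=5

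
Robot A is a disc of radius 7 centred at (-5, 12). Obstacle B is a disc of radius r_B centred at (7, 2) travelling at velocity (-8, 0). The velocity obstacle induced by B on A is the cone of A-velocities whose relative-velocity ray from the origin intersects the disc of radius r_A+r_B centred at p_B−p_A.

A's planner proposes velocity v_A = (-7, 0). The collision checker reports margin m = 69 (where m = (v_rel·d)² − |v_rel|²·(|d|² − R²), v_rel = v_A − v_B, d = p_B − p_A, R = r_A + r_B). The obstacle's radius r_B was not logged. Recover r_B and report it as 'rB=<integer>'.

m = 69
d = (12, -10);  v_rel = (1, 0),  |v_rel|² = 1
v_rel×d = (1)·(-10) − (0)·(12) = -10
since m = R²·1 − (-10)²:  R² = (100 + 69) / 1 = 169
R = √169 = 13  ⇒  r_B = 13 − 7 = 6

rB=6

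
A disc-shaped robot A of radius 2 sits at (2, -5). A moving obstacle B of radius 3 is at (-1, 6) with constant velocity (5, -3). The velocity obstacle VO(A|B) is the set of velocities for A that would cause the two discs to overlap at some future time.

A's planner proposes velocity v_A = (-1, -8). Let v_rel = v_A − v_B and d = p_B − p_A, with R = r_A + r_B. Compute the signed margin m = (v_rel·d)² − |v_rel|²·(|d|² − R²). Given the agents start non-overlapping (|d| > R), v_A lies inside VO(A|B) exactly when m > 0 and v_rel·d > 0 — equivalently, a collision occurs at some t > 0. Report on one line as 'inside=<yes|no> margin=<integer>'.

d = (-3, 11),  |d|² = 130;  R = 2+3 = 5,  c = 130−5² = 105
v_rel = (-6, -5),  |v_rel|² = 61;  v_rel·d = (-6)·(-3) + (-5)·(11) = -37
61·t² + 74·t + 105 = 0  ⇒  m = (-37)² − 61·105 = -5036
m = -5036 < 0,  v_rel·d = -37 < 0  ⇒  outside

inside=no margin=-5036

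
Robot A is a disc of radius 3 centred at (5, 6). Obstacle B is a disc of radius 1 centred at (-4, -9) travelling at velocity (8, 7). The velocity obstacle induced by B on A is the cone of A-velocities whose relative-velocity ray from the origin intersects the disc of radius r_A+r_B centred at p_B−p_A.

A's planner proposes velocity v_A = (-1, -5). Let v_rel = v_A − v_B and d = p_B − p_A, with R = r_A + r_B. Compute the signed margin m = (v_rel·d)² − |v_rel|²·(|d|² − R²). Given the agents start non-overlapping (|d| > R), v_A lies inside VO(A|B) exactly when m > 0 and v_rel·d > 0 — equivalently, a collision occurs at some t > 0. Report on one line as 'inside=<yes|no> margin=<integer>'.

d = (-9, -15),  |d|² = 306;  R = 3+1 = 4,  c = 306−4² = 290
v_rel = (-9, -12),  |v_rel|² = 225;  v_rel·d = (-9)·(-9) + (-12)·(-15) = 261
225·t² − 522·t + 290 = 0  ⇒  m = 261² − 225·290 = 2871
m = 2871 > 0,  v_rel·d = 261 > 0  ⇒  inside

inside=yes margin=2871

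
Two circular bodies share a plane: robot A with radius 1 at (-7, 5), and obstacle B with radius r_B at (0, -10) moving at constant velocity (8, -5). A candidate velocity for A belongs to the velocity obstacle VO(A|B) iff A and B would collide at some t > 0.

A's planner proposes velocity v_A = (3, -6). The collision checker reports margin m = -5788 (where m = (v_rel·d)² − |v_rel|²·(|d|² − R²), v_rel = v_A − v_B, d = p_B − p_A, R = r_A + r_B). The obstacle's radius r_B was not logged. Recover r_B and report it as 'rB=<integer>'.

m = -5788
d = (7, -15);  v_rel = (-5, -1),  |v_rel|² = 26
v_rel×d = (-5)·(-15) − (-1)·(7) = 82
since m = R²·26 − 82²:  R² = (6724 + -5788) / 26 = 36
R = √36 = 6  ⇒  r_B = 6 − 1 = 5

rB=5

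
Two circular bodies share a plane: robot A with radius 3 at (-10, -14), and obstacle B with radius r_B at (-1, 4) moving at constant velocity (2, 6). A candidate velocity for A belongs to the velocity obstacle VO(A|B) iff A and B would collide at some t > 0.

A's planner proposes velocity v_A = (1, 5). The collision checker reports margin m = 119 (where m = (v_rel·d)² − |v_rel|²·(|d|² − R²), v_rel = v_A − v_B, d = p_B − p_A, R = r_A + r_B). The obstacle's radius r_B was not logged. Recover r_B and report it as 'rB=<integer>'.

m = 119
d = (9, 18);  v_rel = (-1, -1),  |v_rel|² = 2
v_rel×d = (-1)·(18) − (-1)·(9) = -9
since m = R²·2 − (-9)²:  R² = (81 + 119) / 2 = 100
R = √100 = 10  ⇒  r_B = 10 − 3 = 7

rB=7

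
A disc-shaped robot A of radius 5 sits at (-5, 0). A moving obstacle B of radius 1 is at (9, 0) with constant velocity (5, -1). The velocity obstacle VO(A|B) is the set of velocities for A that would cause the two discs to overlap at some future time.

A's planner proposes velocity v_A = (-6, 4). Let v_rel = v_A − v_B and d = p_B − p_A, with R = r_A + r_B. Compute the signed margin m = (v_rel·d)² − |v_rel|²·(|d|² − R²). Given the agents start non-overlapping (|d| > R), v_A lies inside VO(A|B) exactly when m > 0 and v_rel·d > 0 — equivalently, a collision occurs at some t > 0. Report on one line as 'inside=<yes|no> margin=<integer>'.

d = (14, 0),  |d|² = 196;  R = 5+1 = 6,  c = 196−6² = 160
v_rel = (-11, 5),  |v_rel|² = 146;  v_rel·d = (-11)·(14) + (5)·(0) = -154
146·t² + 308·t + 160 = 0  ⇒  m = (-154)² − 146·160 = 356
m = 356 > 0,  v_rel·d = -154 < 0  ⇒  outside

inside=no margin=356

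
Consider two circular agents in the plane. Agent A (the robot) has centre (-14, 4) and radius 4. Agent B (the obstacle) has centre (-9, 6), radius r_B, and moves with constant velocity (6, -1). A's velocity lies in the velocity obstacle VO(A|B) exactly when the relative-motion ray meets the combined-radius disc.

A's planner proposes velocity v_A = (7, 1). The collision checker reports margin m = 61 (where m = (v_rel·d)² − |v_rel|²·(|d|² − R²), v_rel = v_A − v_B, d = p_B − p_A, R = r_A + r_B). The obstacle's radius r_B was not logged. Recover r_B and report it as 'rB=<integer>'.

m = 61
d = (5, 2);  v_rel = (1, 2),  |v_rel|² = 5
v_rel×d = (1)·(2) − (2)·(5) = -8
since m = R²·5 − (-8)²:  R² = (64 + 61) / 5 = 25
R = √25 = 5  ⇒  r_B = 5 − 4 = 1

rB=1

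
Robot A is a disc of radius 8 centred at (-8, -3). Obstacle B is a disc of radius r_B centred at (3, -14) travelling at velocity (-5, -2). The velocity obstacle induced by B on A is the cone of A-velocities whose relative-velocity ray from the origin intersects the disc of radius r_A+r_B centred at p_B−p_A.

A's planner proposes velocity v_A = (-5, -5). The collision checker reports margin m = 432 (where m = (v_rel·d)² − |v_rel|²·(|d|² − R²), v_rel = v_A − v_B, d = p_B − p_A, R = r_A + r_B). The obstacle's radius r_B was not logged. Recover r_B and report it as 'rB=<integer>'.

m = 432
d = (11, -11);  v_rel = (0, -3),  |v_rel|² = 9
v_rel×d = (0)·(-11) − (-3)·(11) = 33
since m = R²·9 − 33²:  R² = (1089 + 432) / 9 = 169
R = √169 = 13  ⇒  r_B = 13 − 8 = 5

rB=5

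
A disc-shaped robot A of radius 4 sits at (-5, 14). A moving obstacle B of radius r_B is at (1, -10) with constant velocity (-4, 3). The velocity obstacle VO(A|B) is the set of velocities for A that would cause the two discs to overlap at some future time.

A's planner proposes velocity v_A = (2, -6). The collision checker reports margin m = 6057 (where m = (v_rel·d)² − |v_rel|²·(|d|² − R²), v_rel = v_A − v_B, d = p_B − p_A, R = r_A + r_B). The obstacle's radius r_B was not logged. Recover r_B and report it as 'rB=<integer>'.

m = 6057
d = (6, -24);  v_rel = (6, -9),  |v_rel|² = 117
v_rel×d = (6)·(-24) − (-9)·(6) = -90
since m = R²·117 − (-90)²:  R² = (8100 + 6057) / 117 = 121
R = √121 = 11  ⇒  r_B = 11 − 4 = 7

rB=7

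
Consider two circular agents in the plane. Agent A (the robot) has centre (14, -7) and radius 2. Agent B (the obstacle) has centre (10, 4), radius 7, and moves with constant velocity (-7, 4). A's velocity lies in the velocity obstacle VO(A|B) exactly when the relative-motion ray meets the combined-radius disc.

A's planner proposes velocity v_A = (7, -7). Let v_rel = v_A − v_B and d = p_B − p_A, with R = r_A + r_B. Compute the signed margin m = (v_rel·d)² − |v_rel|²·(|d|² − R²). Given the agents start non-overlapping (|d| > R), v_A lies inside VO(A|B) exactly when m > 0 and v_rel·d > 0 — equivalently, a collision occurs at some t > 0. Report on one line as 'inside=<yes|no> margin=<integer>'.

d = (-4, 11),  |d|² = 137;  R = 2+7 = 9,  c = 137−9² = 56
v_rel = (14, -11),  |v_rel|² = 317;  v_rel·d = (14)·(-4) + (-11)·(11) = -177
317·t² + 354·t + 56 = 0  ⇒  m = (-177)² − 317·56 = 13577
m = 13577 > 0,  v_rel·d = -177 < 0  ⇒  outside

inside=no margin=13577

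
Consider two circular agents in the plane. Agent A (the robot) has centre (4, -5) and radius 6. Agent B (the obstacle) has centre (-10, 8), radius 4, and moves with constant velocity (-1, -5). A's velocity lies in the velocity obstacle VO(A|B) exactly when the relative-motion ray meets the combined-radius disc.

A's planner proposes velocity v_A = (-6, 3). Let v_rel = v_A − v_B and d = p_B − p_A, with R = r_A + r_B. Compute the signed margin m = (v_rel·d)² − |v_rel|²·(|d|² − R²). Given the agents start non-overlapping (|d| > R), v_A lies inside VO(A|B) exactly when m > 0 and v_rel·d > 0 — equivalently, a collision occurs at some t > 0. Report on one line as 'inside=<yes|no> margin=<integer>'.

d = (-14, 13),  |d|² = 365;  R = 6+4 = 10,  c = 365−10² = 265
v_rel = (-5, 8),  |v_rel|² = 89;  v_rel·d = (-5)·(-14) + (8)·(13) = 174
89·t² − 348·t + 265 = 0  ⇒  m = 174² − 89·265 = 6691
m = 6691 > 0,  v_rel·d = 174 > 0  ⇒  inside

inside=yes margin=6691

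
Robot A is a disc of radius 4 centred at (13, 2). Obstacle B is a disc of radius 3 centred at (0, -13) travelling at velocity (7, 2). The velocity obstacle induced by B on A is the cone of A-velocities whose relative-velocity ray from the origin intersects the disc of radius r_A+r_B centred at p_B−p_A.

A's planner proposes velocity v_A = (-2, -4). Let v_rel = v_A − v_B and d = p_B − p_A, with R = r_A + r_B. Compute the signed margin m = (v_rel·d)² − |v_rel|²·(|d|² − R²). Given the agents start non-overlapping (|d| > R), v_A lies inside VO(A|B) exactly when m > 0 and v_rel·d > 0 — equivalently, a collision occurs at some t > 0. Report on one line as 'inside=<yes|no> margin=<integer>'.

d = (-13, -15),  |d|² = 394;  R = 4+3 = 7,  c = 394−7² = 345
v_rel = (-9, -6),  |v_rel|² = 117;  v_rel·d = (-9)·(-13) + (-6)·(-15) = 207
117·t² − 414·t + 345 = 0  ⇒  m = 207² − 117·345 = 2484
m = 2484 > 0,  v_rel·d = 207 > 0  ⇒  inside

inside=yes margin=2484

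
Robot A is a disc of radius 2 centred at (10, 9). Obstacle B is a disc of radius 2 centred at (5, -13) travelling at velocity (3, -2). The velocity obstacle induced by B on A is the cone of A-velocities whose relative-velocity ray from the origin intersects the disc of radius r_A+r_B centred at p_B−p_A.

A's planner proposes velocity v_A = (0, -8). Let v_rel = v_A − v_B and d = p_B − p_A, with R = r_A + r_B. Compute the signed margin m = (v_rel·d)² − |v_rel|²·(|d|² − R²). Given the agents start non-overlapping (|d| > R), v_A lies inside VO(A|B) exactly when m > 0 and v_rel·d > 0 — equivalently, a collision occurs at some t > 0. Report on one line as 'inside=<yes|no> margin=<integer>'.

d = (-5, -22),  |d|² = 509;  R = 2+2 = 4,  c = 509−4² = 493
v_rel = (-3, -6),  |v_rel|² = 45;  v_rel·d = (-3)·(-5) + (-6)·(-22) = 147
45·t² − 294·t + 493 = 0  ⇒  m = 147² − 45·493 = -576
m = -576 < 0,  v_rel·d = 147 > 0  ⇒  outside

inside=no margin=-576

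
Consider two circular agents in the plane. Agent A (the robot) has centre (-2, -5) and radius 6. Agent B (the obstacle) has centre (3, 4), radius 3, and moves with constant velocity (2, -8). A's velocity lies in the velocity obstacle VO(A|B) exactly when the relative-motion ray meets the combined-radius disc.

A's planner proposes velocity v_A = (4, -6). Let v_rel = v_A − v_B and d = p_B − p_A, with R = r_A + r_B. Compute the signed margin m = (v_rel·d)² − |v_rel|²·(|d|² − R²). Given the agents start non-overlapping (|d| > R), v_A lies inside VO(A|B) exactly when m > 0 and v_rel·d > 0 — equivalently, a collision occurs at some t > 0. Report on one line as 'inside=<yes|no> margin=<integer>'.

d = (5, 9),  |d|² = 106;  R = 6+3 = 9,  c = 106−9² = 25
v_rel = (2, 2),  |v_rel|² = 8;  v_rel·d = (2)·(5) + (2)·(9) = 28
8·t² − 56·t + 25 = 0  ⇒  m = 28² − 8·25 = 584
m = 584 > 0,  v_rel·d = 28 > 0  ⇒  inside

inside=yes margin=584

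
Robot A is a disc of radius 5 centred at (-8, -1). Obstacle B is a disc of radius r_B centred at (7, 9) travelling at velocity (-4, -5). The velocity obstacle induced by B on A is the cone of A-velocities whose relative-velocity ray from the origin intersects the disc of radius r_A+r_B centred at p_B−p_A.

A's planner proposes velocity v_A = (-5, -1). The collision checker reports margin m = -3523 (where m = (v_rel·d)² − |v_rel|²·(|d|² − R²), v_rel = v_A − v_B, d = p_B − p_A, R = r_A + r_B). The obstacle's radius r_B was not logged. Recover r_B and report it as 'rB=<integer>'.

m = -3523
d = (15, 10);  v_rel = (-1, 4),  |v_rel|² = 17
v_rel×d = (-1)·(10) − (4)·(15) = -70
since m = R²·17 − (-70)²:  R² = (4900 + -3523) / 17 = 81
R = √81 = 9  ⇒  r_B = 9 − 5 = 4

rB=4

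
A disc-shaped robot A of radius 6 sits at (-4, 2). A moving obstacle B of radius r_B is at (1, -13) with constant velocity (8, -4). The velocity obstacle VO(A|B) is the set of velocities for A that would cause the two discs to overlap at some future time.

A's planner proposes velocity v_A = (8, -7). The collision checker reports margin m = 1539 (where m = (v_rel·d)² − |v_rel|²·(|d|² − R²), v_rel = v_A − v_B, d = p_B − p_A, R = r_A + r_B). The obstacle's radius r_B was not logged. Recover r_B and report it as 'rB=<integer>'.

m = 1539
d = (5, -15);  v_rel = (0, -3),  |v_rel|² = 9
v_rel×d = (0)·(-15) − (-3)·(5) = 15
since m = R²·9 − 15²:  R² = (225 + 1539) / 9 = 196
R = √196 = 14  ⇒  r_B = 14 − 6 = 8

rB=8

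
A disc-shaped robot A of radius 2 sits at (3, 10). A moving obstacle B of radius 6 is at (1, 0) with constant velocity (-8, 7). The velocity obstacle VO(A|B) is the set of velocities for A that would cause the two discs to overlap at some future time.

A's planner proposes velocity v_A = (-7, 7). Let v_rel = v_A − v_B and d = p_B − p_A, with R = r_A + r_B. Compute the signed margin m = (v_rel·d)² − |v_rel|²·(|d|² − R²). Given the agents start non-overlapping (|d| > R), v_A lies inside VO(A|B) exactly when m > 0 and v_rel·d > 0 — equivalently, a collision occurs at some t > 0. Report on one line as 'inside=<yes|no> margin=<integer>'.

d = (-2, -10),  |d|² = 104;  R = 2+6 = 8,  c = 104−8² = 40
v_rel = (1, 0),  |v_rel|² = 1;  v_rel·d = (1)·(-2) + (0)·(-10) = -2
1·t² + 4·t + 40 = 0  ⇒  m = (-2)² − 1·40 = -36
m = -36 < 0,  v_rel·d = -2 < 0  ⇒  outside

inside=no margin=-36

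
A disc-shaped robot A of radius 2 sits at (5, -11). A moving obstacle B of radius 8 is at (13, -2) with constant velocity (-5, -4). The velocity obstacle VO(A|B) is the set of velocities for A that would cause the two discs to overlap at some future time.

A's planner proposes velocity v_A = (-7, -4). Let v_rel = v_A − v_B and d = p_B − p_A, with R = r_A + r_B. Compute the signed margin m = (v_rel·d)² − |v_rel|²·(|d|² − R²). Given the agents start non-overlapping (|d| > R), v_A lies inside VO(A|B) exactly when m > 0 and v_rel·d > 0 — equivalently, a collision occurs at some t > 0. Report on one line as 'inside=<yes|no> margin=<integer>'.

d = (8, 9),  |d|² = 145;  R = 2+8 = 10,  c = 145−10² = 45
v_rel = (-2, 0),  |v_rel|² = 4;  v_rel·d = (-2)·(8) + (0)·(9) = -16
4·t² + 32·t + 45 = 0  ⇒  m = (-16)² − 4·45 = 76
m = 76 > 0,  v_rel·d = -16 < 0  ⇒  outside

inside=no margin=76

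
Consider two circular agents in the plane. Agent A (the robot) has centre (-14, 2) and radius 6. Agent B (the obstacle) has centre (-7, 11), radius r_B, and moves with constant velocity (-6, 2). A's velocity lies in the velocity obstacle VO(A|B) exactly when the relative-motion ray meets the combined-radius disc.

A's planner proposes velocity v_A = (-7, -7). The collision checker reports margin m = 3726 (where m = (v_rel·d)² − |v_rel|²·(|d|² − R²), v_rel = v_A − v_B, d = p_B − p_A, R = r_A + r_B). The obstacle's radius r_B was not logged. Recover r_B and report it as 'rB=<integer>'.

m = 3726
d = (7, 9);  v_rel = (-1, -9),  |v_rel|² = 82
v_rel×d = (-1)·(9) − (-9)·(7) = 54
since m = R²·82 − 54²:  R² = (2916 + 3726) / 82 = 81
R = √81 = 9  ⇒  r_B = 9 − 6 = 3

rB=3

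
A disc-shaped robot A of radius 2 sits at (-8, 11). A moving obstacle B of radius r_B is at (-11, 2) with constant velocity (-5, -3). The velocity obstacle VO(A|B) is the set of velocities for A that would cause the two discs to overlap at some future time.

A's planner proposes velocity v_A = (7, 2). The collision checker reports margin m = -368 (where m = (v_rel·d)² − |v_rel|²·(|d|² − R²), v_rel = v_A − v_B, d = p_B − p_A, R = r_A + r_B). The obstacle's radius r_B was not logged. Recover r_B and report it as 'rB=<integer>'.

m = -368
d = (-3, -9);  v_rel = (12, 5),  |v_rel|² = 169
v_rel×d = (12)·(-9) − (5)·(-3) = -93
since m = R²·169 − (-93)²:  R² = (8649 + -368) / 169 = 49
R = √49 = 7  ⇒  r_B = 7 − 2 = 5

rB=5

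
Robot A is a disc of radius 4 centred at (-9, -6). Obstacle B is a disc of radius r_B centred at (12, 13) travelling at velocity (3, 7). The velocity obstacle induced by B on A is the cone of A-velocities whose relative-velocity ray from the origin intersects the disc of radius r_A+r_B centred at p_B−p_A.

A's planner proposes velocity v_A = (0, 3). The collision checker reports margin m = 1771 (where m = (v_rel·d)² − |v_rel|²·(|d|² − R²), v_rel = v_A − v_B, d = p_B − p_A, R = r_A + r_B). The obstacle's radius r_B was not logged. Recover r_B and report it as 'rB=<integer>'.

m = 1771
d = (21, 19);  v_rel = (-3, -4),  |v_rel|² = 25
v_rel×d = (-3)·(19) − (-4)·(21) = 27
since m = R²·25 − 27²:  R² = (729 + 1771) / 25 = 100
R = √100 = 10  ⇒  r_B = 10 − 4 = 6

rB=6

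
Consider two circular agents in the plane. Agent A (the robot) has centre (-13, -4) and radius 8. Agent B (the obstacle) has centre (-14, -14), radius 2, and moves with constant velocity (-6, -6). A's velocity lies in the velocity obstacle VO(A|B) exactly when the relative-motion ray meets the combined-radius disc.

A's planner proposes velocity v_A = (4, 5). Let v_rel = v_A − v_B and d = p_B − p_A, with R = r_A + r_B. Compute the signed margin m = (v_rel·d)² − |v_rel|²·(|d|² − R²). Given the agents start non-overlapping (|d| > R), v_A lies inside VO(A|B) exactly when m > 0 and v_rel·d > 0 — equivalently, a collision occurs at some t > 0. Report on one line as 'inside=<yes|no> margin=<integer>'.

d = (-1, -10),  |d|² = 101;  R = 8+2 = 10,  c = 101−10² = 1
v_rel = (10, 11),  |v_rel|² = 221;  v_rel·d = (10)·(-1) + (11)·(-10) = -120
221·t² + 240·t + 1 = 0  ⇒  m = (-120)² − 221·1 = 14179
m = 14179 > 0,  v_rel·d = -120 < 0  ⇒  outside

inside=no margin=14179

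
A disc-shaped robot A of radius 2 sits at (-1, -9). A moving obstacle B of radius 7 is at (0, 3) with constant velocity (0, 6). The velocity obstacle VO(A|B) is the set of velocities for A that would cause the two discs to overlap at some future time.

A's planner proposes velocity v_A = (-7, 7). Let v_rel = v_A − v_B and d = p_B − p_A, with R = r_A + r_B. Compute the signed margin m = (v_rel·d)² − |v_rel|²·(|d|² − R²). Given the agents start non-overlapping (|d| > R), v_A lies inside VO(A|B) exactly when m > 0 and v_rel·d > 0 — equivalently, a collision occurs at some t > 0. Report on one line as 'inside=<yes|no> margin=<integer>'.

d = (1, 12),  |d|² = 145;  R = 2+7 = 9,  c = 145−9² = 64
v_rel = (-7, 1),  |v_rel|² = 50;  v_rel·d = (-7)·(1) + (1)·(12) = 5
50·t² − 10·t + 64 = 0  ⇒  m = 5² − 50·64 = -3175
m = -3175 < 0,  v_rel·d = 5 > 0  ⇒  outside

inside=no margin=-3175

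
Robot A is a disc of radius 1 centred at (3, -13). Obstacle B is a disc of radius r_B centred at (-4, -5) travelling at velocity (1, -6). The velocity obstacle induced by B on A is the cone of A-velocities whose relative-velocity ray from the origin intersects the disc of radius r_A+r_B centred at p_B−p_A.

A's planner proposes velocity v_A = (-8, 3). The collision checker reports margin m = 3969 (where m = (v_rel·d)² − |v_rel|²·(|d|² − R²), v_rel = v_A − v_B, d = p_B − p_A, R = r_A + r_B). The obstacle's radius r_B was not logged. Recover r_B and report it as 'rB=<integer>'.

m = 3969
d = (-7, 8);  v_rel = (-9, 9),  |v_rel|² = 162
v_rel×d = (-9)·(8) − (9)·(-7) = -9
since m = R²·162 − (-9)²:  R² = (81 + 3969) / 162 = 25
R = √25 = 5  ⇒  r_B = 5 − 1 = 4

rB=4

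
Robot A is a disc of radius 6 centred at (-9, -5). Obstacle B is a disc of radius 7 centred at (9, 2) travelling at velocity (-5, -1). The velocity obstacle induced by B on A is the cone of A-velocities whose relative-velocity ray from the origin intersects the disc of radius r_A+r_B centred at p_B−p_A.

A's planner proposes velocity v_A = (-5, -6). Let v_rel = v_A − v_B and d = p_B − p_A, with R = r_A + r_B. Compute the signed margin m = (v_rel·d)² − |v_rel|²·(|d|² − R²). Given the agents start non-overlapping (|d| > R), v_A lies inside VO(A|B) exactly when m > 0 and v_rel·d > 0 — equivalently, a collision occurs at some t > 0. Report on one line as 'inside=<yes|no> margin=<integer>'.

d = (18, 7),  |d|² = 373;  R = 6+7 = 13,  c = 373−13² = 204
v_rel = (0, -5),  |v_rel|² = 25;  v_rel·d = (0)·(18) + (-5)·(7) = -35
25·t² + 70·t + 204 = 0  ⇒  m = (-35)² − 25·204 = -3875
m = -3875 < 0,  v_rel·d = -35 < 0  ⇒  outside

inside=no margin=-3875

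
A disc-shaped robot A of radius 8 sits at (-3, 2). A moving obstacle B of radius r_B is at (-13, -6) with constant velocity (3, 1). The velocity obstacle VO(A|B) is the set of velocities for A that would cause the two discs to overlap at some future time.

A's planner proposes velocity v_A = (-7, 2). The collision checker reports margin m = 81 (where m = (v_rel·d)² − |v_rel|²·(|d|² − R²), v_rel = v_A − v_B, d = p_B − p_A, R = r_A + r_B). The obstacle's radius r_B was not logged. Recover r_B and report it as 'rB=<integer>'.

m = 81
d = (-10, -8);  v_rel = (-10, 1),  |v_rel|² = 101
v_rel×d = (-10)·(-8) − (1)·(-10) = 90
since m = R²·101 − 90²:  R² = (8100 + 81) / 101 = 81
R = √81 = 9  ⇒  r_B = 9 − 8 = 1

rB=1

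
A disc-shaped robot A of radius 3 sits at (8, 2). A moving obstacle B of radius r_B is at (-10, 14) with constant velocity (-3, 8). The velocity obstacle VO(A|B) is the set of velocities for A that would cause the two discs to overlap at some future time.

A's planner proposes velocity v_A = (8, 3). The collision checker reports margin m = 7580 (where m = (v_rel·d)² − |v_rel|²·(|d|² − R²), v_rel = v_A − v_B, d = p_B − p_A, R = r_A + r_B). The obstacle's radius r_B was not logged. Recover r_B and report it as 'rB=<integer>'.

m = 7580
d = (-18, 12);  v_rel = (11, -5),  |v_rel|² = 146
v_rel×d = (11)·(12) − (-5)·(-18) = 42
since m = R²·146 − 42²:  R² = (1764 + 7580) / 146 = 64
R = √64 = 8  ⇒  r_B = 8 − 3 = 5

rB=5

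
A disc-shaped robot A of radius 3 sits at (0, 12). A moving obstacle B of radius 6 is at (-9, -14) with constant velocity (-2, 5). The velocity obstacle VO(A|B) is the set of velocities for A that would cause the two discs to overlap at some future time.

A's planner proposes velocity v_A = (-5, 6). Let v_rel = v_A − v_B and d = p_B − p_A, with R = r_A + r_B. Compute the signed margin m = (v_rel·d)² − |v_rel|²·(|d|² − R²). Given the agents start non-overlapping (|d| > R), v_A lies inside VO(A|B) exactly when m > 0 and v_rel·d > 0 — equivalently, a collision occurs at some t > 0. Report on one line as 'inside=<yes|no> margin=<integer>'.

d = (-9, -26),  |d|² = 757;  R = 3+6 = 9,  c = 757−9² = 676
v_rel = (-3, 1),  |v_rel|² = 10;  v_rel·d = (-3)·(-9) + (1)·(-26) = 1
10·t² − 2·t + 676 = 0  ⇒  m = 1² − 10·676 = -6759
m = -6759 < 0,  v_rel·d = 1 > 0  ⇒  outside

inside=no margin=-6759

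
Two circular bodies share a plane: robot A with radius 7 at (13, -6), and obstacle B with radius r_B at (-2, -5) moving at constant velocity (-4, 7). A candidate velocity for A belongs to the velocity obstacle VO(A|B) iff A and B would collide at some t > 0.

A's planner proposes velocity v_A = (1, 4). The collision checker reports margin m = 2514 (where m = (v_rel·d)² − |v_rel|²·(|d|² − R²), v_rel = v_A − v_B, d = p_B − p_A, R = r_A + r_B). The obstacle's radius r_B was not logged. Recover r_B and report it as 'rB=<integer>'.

m = 2514
d = (-15, 1);  v_rel = (5, -3),  |v_rel|² = 34
v_rel×d = (5)·(1) − (-3)·(-15) = -40
since m = R²·34 − (-40)²:  R² = (1600 + 2514) / 34 = 121
R = √121 = 11  ⇒  r_B = 11 − 7 = 4

rB=4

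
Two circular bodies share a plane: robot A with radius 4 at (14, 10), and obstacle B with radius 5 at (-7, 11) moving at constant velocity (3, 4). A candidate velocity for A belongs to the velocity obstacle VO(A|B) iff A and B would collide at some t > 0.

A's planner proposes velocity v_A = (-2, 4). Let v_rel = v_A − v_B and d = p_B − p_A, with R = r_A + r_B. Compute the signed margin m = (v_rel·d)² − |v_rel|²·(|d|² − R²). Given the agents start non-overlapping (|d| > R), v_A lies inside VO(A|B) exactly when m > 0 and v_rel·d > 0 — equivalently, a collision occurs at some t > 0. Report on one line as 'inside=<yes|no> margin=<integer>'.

d = (-21, 1),  |d|² = 442;  R = 4+5 = 9,  c = 442−9² = 361
v_rel = (-5, 0),  |v_rel|² = 25;  v_rel·d = (-5)·(-21) + (0)·(1) = 105
25·t² − 210·t + 361 = 0  ⇒  m = 105² − 25·361 = 2000
m = 2000 > 0,  v_rel·d = 105 > 0  ⇒  inside

inside=yes margin=2000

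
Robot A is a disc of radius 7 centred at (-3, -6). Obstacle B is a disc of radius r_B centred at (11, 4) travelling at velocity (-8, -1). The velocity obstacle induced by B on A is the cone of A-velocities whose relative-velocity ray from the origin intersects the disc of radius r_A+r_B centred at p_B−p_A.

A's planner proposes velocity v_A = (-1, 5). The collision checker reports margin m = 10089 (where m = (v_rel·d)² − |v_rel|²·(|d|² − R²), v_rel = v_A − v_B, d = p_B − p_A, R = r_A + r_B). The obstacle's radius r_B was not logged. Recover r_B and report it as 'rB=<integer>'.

m = 10089
d = (14, 10);  v_rel = (7, 6),  |v_rel|² = 85
v_rel×d = (7)·(10) − (6)·(14) = -14
since m = R²·85 − (-14)²:  R² = (196 + 10089) / 85 = 121
R = √121 = 11  ⇒  r_B = 11 − 7 = 4

rB=4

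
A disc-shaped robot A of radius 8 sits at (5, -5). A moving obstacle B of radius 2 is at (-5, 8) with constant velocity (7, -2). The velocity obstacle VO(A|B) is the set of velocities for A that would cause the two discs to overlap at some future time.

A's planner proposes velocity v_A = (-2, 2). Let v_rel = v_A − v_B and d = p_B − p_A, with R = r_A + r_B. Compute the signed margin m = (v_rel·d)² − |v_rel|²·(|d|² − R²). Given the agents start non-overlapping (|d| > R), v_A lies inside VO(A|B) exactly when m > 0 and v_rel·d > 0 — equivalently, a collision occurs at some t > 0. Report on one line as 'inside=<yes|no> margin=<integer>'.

d = (-10, 13),  |d|² = 269;  R = 8+2 = 10,  c = 269−10² = 169
v_rel = (-9, 4),  |v_rel|² = 97;  v_rel·d = (-9)·(-10) + (4)·(13) = 142
97·t² − 284·t + 169 = 0  ⇒  m = 142² − 97·169 = 3771
m = 3771 > 0,  v_rel·d = 142 > 0  ⇒  inside

inside=yes margin=3771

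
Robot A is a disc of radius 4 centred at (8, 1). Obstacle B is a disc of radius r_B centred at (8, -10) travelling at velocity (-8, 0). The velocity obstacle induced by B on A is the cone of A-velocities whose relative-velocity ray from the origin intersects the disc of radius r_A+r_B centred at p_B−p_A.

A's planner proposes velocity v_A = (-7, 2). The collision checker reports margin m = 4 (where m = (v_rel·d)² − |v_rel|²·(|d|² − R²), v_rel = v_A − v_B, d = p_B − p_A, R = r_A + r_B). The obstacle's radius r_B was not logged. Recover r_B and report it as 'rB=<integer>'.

m = 4
d = (0, -11);  v_rel = (1, 2),  |v_rel|² = 5
v_rel×d = (1)·(-11) − (2)·(0) = -11
since m = R²·5 − (-11)²:  R² = (121 + 4) / 5 = 25
R = √25 = 5  ⇒  r_B = 5 − 4 = 1

rB=1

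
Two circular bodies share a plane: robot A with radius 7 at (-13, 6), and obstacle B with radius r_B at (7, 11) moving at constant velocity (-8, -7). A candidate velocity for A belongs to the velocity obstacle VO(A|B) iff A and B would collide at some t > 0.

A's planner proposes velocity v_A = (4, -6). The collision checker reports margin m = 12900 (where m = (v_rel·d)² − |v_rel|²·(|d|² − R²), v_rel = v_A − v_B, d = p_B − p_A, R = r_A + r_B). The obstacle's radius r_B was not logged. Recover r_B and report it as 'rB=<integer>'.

m = 12900
d = (20, 5);  v_rel = (12, 1),  |v_rel|² = 145
v_rel×d = (12)·(5) − (1)·(20) = 40
since m = R²·145 − 40²:  R² = (1600 + 12900) / 145 = 100
R = √100 = 10  ⇒  r_B = 10 − 7 = 3

rB=3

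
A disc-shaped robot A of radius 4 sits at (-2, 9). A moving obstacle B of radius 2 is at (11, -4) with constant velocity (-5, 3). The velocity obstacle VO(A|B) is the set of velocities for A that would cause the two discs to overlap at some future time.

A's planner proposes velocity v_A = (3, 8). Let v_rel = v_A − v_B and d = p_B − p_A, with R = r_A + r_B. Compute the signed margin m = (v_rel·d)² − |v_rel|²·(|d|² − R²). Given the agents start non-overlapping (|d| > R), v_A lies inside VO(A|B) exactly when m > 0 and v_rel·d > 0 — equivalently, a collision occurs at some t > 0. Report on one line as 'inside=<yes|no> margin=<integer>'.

d = (13, -13),  |d|² = 338;  R = 4+2 = 6,  c = 338−6² = 302
v_rel = (8, 5),  |v_rel|² = 89;  v_rel·d = (8)·(13) + (5)·(-13) = 39
89·t² − 78·t + 302 = 0  ⇒  m = 39² − 89·302 = -25357
m = -25357 < 0,  v_rel·d = 39 > 0  ⇒  outside

inside=no margin=-25357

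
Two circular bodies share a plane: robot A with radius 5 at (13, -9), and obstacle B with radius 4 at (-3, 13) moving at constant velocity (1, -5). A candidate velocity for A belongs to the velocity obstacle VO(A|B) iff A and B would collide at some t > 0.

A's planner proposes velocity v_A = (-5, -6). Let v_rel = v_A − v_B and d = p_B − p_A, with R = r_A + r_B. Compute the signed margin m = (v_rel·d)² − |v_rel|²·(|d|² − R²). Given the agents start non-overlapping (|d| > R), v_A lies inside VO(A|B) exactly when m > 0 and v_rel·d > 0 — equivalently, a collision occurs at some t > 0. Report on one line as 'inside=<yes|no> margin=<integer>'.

d = (-16, 22),  |d|² = 740;  R = 5+4 = 9,  c = 740−9² = 659
v_rel = (-6, -1),  |v_rel|² = 37;  v_rel·d = (-6)·(-16) + (-1)·(22) = 74
37·t² − 148·t + 659 = 0  ⇒  m = 74² − 37·659 = -18907
m = -18907 < 0,  v_rel·d = 74 > 0  ⇒  outside

inside=no margin=-18907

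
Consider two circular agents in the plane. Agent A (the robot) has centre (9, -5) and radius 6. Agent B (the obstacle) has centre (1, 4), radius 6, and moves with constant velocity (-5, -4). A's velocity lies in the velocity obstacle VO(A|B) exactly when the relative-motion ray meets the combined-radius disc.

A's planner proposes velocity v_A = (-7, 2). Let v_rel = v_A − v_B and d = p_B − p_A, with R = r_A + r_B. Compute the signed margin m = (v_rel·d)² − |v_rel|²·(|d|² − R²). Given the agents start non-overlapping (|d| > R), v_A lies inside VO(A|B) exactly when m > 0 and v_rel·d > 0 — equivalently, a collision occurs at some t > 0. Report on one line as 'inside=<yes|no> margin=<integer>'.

d = (-8, 9),  |d|² = 145;  R = 6+6 = 12,  c = 145−12² = 1
v_rel = (-2, 6),  |v_rel|² = 40;  v_rel·d = (-2)·(-8) + (6)·(9) = 70
40·t² − 140·t + 1 = 0  ⇒  m = 70² − 40·1 = 4860
m = 4860 > 0,  v_rel·d = 70 > 0  ⇒  inside

inside=yes margin=4860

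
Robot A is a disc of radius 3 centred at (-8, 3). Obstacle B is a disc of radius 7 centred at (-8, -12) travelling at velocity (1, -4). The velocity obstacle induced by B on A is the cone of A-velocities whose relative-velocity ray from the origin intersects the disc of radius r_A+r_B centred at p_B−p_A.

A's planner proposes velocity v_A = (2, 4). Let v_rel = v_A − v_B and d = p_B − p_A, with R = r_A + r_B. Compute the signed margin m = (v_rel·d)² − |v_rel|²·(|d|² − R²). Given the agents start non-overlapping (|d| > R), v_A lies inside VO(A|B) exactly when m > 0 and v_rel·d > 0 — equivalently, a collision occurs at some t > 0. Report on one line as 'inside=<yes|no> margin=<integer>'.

d = (0, -15),  |d|² = 225;  R = 3+7 = 10,  c = 225−10² = 125
v_rel = (1, 8),  |v_rel|² = 65;  v_rel·d = (1)·(0) + (8)·(-15) = -120
65·t² + 240·t + 125 = 0  ⇒  m = (-120)² − 65·125 = 6275
m = 6275 > 0,  v_rel·d = -120 < 0  ⇒  outside

inside=no margin=6275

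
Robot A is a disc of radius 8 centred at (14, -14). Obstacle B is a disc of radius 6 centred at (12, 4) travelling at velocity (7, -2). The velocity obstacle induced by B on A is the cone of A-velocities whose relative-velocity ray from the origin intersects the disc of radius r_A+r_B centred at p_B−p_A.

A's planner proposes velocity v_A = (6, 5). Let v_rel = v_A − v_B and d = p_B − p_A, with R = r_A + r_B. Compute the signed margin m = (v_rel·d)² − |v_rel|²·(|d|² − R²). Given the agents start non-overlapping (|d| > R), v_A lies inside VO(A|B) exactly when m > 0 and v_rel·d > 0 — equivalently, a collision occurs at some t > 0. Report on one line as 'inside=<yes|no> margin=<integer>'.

d = (-2, 18),  |d|² = 328;  R = 8+6 = 14,  c = 328−14² = 132
v_rel = (-1, 7),  |v_rel|² = 50;  v_rel·d = (-1)·(-2) + (7)·(18) = 128
50·t² − 256·t + 132 = 0  ⇒  m = 128² − 50·132 = 9784
m = 9784 > 0,  v_rel·d = 128 > 0  ⇒  inside

inside=yes margin=9784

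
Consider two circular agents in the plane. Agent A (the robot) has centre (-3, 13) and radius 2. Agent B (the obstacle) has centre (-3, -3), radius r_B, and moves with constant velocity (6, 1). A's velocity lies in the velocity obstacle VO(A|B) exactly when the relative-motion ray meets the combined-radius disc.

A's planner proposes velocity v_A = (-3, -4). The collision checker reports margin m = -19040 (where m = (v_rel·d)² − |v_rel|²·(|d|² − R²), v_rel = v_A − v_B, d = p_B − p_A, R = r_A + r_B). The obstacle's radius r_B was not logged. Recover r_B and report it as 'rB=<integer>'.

m = -19040
d = (0, -16);  v_rel = (-9, -5),  |v_rel|² = 106
v_rel×d = (-9)·(-16) − (-5)·(0) = 144
since m = R²·106 − 144²:  R² = (20736 + -19040) / 106 = 16
R = √16 = 4  ⇒  r_B = 4 − 2 = 2

rB=2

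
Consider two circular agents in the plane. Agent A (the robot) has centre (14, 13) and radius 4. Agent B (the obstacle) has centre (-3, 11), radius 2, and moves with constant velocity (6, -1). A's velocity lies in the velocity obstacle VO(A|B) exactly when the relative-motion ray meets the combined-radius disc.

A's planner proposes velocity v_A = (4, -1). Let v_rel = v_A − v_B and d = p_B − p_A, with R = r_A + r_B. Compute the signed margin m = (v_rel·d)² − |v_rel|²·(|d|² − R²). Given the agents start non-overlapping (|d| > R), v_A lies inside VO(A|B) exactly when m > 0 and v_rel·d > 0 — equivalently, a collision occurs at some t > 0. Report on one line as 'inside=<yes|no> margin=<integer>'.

d = (-17, -2),  |d|² = 293;  R = 4+2 = 6,  c = 293−6² = 257
v_rel = (-2, 0),  |v_rel|² = 4;  v_rel·d = (-2)·(-17) + (0)·(-2) = 34
4·t² − 68·t + 257 = 0  ⇒  m = 34² − 4·257 = 128
m = 128 > 0,  v_rel·d = 34 > 0  ⇒  inside

inside=yes margin=128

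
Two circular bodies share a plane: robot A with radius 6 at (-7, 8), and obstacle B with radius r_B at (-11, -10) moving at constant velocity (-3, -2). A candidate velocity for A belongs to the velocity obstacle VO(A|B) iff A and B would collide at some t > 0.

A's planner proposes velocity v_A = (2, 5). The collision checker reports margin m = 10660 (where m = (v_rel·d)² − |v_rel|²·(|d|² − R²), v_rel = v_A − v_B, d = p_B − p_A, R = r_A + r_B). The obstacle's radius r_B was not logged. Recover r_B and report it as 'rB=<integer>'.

m = 10660
d = (-4, -18);  v_rel = (5, 7),  |v_rel|² = 74
v_rel×d = (5)·(-18) − (7)·(-4) = -62
since m = R²·74 − (-62)²:  R² = (3844 + 10660) / 74 = 196
R = √196 = 14  ⇒  r_B = 14 − 6 = 8

rB=8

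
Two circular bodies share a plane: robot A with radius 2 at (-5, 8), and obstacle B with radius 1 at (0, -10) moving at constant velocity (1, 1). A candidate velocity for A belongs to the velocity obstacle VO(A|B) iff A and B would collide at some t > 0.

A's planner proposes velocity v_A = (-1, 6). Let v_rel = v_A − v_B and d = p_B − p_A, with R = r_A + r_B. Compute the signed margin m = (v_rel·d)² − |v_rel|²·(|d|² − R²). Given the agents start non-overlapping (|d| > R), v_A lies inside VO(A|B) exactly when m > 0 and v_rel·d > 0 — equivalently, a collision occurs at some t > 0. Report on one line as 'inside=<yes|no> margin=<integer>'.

d = (5, -18),  |d|² = 349;  R = 2+1 = 3,  c = 349−3² = 340
v_rel = (-2, 5),  |v_rel|² = 29;  v_rel·d = (-2)·(5) + (5)·(-18) = -100
29·t² + 200·t + 340 = 0  ⇒  m = (-100)² − 29·340 = 140
m = 140 > 0,  v_rel·d = -100 < 0  ⇒  outside

inside=no margin=140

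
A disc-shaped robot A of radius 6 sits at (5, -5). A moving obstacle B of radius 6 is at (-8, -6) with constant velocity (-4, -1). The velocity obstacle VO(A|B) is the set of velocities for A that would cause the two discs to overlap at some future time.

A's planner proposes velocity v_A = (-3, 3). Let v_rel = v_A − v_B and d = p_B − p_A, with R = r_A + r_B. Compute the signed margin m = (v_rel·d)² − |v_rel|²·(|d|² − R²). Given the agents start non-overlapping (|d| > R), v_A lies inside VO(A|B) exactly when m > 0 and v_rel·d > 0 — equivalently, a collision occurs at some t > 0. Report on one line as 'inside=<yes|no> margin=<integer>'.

d = (-13, -1),  |d|² = 170;  R = 6+6 = 12,  c = 170−12² = 26
v_rel = (1, 4),  |v_rel|² = 17;  v_rel·d = (1)·(-13) + (4)·(-1) = -17
17·t² + 34·t + 26 = 0  ⇒  m = (-17)² − 17·26 = -153
m = -153 < 0,  v_rel·d = -17 < 0  ⇒  outside

inside=no margin=-153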